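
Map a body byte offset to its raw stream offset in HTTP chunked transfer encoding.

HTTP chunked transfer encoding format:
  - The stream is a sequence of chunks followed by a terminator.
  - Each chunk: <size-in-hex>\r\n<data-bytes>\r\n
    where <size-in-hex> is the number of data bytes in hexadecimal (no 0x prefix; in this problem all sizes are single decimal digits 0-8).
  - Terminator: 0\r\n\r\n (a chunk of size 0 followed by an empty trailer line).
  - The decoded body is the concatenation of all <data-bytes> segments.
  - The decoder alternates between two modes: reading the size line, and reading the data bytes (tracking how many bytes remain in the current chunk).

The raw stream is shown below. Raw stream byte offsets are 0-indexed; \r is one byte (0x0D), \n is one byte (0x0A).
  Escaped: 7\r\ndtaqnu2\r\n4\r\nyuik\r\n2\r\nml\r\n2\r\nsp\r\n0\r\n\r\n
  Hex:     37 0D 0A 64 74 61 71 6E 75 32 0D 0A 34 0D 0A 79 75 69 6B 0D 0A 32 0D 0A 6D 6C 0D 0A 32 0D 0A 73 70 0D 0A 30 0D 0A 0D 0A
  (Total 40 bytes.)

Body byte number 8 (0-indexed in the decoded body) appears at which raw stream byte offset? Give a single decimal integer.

Chunk 1: stream[0..1]='7' size=0x7=7, data at stream[3..10]='dtaqnu2' -> body[0..7], body so far='dtaqnu2'
Chunk 2: stream[12..13]='4' size=0x4=4, data at stream[15..19]='yuik' -> body[7..11], body so far='dtaqnu2yuik'
Chunk 3: stream[21..22]='2' size=0x2=2, data at stream[24..26]='ml' -> body[11..13], body so far='dtaqnu2yuikml'
Chunk 4: stream[28..29]='2' size=0x2=2, data at stream[31..33]='sp' -> body[13..15], body so far='dtaqnu2yuikmlsp'
Chunk 5: stream[35..36]='0' size=0 (terminator). Final body='dtaqnu2yuikmlsp' (15 bytes)
Body byte 8 at stream offset 16

Answer: 16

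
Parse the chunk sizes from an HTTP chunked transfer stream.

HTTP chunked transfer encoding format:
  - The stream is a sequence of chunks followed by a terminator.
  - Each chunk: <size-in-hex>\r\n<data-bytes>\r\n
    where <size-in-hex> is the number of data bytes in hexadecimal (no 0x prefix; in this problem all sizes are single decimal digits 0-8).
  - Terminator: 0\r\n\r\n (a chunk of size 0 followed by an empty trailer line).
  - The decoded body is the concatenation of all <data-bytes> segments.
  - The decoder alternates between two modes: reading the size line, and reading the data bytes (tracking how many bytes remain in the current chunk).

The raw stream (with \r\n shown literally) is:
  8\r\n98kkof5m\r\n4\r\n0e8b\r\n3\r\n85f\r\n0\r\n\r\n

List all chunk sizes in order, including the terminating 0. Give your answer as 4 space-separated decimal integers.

Answer: 8 4 3 0

Derivation:
Chunk 1: stream[0..1]='8' size=0x8=8, data at stream[3..11]='98kkof5m' -> body[0..8], body so far='98kkof5m'
Chunk 2: stream[13..14]='4' size=0x4=4, data at stream[16..20]='0e8b' -> body[8..12], body so far='98kkof5m0e8b'
Chunk 3: stream[22..23]='3' size=0x3=3, data at stream[25..28]='85f' -> body[12..15], body so far='98kkof5m0e8b85f'
Chunk 4: stream[30..31]='0' size=0 (terminator). Final body='98kkof5m0e8b85f' (15 bytes)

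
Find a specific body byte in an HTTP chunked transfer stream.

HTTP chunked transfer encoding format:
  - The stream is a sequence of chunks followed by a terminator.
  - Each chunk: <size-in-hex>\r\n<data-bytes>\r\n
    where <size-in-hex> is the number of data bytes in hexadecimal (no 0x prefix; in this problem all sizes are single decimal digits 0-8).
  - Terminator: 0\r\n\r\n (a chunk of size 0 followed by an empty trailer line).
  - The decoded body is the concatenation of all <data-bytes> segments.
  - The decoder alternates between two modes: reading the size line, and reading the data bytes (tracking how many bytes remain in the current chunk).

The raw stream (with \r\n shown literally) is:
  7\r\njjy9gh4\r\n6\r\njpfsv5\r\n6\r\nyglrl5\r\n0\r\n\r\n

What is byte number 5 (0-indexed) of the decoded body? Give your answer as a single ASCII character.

Chunk 1: stream[0..1]='7' size=0x7=7, data at stream[3..10]='jjy9gh4' -> body[0..7], body so far='jjy9gh4'
Chunk 2: stream[12..13]='6' size=0x6=6, data at stream[15..21]='jpfsv5' -> body[7..13], body so far='jjy9gh4jpfsv5'
Chunk 3: stream[23..24]='6' size=0x6=6, data at stream[26..32]='yglrl5' -> body[13..19], body so far='jjy9gh4jpfsv5yglrl5'
Chunk 4: stream[34..35]='0' size=0 (terminator). Final body='jjy9gh4jpfsv5yglrl5' (19 bytes)
Body byte 5 = 'h'

Answer: h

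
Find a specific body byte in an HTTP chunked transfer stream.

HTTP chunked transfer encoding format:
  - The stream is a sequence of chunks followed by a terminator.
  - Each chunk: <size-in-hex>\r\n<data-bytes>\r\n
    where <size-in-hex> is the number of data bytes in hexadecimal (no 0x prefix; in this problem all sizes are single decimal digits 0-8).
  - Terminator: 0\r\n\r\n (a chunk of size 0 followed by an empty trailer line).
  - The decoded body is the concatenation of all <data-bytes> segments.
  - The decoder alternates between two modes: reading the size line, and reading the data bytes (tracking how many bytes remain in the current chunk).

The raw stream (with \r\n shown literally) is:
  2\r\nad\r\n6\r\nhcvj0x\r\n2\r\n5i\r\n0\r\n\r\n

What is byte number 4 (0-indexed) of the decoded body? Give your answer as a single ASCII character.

Answer: v

Derivation:
Chunk 1: stream[0..1]='2' size=0x2=2, data at stream[3..5]='ad' -> body[0..2], body so far='ad'
Chunk 2: stream[7..8]='6' size=0x6=6, data at stream[10..16]='hcvj0x' -> body[2..8], body so far='adhcvj0x'
Chunk 3: stream[18..19]='2' size=0x2=2, data at stream[21..23]='5i' -> body[8..10], body so far='adhcvj0x5i'
Chunk 4: stream[25..26]='0' size=0 (terminator). Final body='adhcvj0x5i' (10 bytes)
Body byte 4 = 'v'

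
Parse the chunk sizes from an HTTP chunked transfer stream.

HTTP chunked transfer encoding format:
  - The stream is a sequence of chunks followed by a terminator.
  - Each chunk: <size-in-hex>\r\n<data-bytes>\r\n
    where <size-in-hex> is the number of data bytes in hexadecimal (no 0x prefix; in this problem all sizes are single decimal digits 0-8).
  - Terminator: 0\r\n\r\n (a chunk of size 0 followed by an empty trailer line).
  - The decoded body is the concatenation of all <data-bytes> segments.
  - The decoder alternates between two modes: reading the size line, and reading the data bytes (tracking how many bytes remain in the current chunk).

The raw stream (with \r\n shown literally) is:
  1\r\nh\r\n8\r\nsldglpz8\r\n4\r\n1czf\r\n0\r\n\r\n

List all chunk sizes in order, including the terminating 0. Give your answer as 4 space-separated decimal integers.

Chunk 1: stream[0..1]='1' size=0x1=1, data at stream[3..4]='h' -> body[0..1], body so far='h'
Chunk 2: stream[6..7]='8' size=0x8=8, data at stream[9..17]='sldglpz8' -> body[1..9], body so far='hsldglpz8'
Chunk 3: stream[19..20]='4' size=0x4=4, data at stream[22..26]='1czf' -> body[9..13], body so far='hsldglpz81czf'
Chunk 4: stream[28..29]='0' size=0 (terminator). Final body='hsldglpz81czf' (13 bytes)

Answer: 1 8 4 0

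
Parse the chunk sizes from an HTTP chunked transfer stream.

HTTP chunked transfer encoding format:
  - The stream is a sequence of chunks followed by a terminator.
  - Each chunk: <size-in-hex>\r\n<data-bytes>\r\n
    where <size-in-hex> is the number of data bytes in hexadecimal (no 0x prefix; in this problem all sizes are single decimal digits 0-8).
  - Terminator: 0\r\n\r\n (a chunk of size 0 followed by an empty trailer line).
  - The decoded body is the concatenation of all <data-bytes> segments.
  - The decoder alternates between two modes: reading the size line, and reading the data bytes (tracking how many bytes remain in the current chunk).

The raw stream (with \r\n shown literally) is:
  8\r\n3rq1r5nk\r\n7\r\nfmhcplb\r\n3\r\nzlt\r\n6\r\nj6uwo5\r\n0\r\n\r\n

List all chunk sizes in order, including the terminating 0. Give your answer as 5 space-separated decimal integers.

Chunk 1: stream[0..1]='8' size=0x8=8, data at stream[3..11]='3rq1r5nk' -> body[0..8], body so far='3rq1r5nk'
Chunk 2: stream[13..14]='7' size=0x7=7, data at stream[16..23]='fmhcplb' -> body[8..15], body so far='3rq1r5nkfmhcplb'
Chunk 3: stream[25..26]='3' size=0x3=3, data at stream[28..31]='zlt' -> body[15..18], body so far='3rq1r5nkfmhcplbzlt'
Chunk 4: stream[33..34]='6' size=0x6=6, data at stream[36..42]='j6uwo5' -> body[18..24], body so far='3rq1r5nkfmhcplbzltj6uwo5'
Chunk 5: stream[44..45]='0' size=0 (terminator). Final body='3rq1r5nkfmhcplbzltj6uwo5' (24 bytes)

Answer: 8 7 3 6 0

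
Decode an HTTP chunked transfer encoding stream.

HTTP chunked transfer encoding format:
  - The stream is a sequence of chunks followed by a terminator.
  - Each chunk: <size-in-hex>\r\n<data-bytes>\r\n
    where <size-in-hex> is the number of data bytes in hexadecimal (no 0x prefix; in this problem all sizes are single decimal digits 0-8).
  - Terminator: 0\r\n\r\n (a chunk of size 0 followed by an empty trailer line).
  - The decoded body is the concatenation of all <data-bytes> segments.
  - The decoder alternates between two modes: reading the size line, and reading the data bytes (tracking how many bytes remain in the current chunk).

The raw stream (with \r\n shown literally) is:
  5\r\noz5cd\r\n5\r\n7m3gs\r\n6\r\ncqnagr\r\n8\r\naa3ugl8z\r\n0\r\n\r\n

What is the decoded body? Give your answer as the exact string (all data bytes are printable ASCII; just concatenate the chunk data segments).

Answer: oz5cd7m3gscqnagraa3ugl8z

Derivation:
Chunk 1: stream[0..1]='5' size=0x5=5, data at stream[3..8]='oz5cd' -> body[0..5], body so far='oz5cd'
Chunk 2: stream[10..11]='5' size=0x5=5, data at stream[13..18]='7m3gs' -> body[5..10], body so far='oz5cd7m3gs'
Chunk 3: stream[20..21]='6' size=0x6=6, data at stream[23..29]='cqnagr' -> body[10..16], body so far='oz5cd7m3gscqnagr'
Chunk 4: stream[31..32]='8' size=0x8=8, data at stream[34..42]='aa3ugl8z' -> body[16..24], body so far='oz5cd7m3gscqnagraa3ugl8z'
Chunk 5: stream[44..45]='0' size=0 (terminator). Final body='oz5cd7m3gscqnagraa3ugl8z' (24 bytes)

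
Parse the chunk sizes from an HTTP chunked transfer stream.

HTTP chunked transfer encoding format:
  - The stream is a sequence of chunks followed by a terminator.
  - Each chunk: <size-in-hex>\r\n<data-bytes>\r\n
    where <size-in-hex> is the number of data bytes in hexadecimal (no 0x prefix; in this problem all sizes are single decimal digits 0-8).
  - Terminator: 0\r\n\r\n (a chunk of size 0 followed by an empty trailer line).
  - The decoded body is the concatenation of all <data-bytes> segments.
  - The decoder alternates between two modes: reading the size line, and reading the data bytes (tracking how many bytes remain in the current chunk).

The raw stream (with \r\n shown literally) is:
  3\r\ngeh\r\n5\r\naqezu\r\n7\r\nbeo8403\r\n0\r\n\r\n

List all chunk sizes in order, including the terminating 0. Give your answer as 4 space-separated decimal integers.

Chunk 1: stream[0..1]='3' size=0x3=3, data at stream[3..6]='geh' -> body[0..3], body so far='geh'
Chunk 2: stream[8..9]='5' size=0x5=5, data at stream[11..16]='aqezu' -> body[3..8], body so far='gehaqezu'
Chunk 3: stream[18..19]='7' size=0x7=7, data at stream[21..28]='beo8403' -> body[8..15], body so far='gehaqezubeo8403'
Chunk 4: stream[30..31]='0' size=0 (terminator). Final body='gehaqezubeo8403' (15 bytes)

Answer: 3 5 7 0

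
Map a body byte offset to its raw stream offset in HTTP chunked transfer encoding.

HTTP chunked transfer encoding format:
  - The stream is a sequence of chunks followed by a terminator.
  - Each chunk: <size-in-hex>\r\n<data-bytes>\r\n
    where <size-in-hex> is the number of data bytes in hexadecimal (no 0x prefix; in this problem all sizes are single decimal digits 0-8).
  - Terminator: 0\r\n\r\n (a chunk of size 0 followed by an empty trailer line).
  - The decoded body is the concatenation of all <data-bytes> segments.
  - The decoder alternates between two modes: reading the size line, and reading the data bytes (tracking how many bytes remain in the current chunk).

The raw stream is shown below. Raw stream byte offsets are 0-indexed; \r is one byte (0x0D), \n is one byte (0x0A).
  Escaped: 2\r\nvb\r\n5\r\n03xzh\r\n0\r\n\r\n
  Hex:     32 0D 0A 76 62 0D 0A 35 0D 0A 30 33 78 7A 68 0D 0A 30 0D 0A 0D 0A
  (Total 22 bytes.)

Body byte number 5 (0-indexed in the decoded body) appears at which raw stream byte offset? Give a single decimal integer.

Chunk 1: stream[0..1]='2' size=0x2=2, data at stream[3..5]='vb' -> body[0..2], body so far='vb'
Chunk 2: stream[7..8]='5' size=0x5=5, data at stream[10..15]='03xzh' -> body[2..7], body so far='vb03xzh'
Chunk 3: stream[17..18]='0' size=0 (terminator). Final body='vb03xzh' (7 bytes)
Body byte 5 at stream offset 13

Answer: 13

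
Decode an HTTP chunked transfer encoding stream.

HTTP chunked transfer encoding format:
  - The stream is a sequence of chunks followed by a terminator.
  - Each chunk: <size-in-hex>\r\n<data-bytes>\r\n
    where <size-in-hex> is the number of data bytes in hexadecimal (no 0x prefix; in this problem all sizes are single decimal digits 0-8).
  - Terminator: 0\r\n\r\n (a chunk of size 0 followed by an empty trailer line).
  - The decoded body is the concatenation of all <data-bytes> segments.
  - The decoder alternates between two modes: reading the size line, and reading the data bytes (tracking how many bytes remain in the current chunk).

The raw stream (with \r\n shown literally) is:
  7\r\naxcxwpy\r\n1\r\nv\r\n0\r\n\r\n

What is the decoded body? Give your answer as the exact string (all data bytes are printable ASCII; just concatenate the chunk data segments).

Chunk 1: stream[0..1]='7' size=0x7=7, data at stream[3..10]='axcxwpy' -> body[0..7], body so far='axcxwpy'
Chunk 2: stream[12..13]='1' size=0x1=1, data at stream[15..16]='v' -> body[7..8], body so far='axcxwpyv'
Chunk 3: stream[18..19]='0' size=0 (terminator). Final body='axcxwpyv' (8 bytes)

Answer: axcxwpyv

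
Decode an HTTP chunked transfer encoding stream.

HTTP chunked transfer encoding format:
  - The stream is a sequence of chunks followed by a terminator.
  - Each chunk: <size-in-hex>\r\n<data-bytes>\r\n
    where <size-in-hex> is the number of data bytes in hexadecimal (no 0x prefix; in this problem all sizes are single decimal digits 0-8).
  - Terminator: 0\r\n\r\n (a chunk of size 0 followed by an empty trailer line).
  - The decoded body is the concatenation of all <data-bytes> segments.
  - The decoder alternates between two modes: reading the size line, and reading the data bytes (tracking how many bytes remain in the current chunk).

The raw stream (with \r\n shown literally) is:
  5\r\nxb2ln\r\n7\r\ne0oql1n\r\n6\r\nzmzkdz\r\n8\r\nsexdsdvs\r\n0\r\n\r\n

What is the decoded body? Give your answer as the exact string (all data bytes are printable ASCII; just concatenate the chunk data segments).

Answer: xb2lne0oql1nzmzkdzsexdsdvs

Derivation:
Chunk 1: stream[0..1]='5' size=0x5=5, data at stream[3..8]='xb2ln' -> body[0..5], body so far='xb2ln'
Chunk 2: stream[10..11]='7' size=0x7=7, data at stream[13..20]='e0oql1n' -> body[5..12], body so far='xb2lne0oql1n'
Chunk 3: stream[22..23]='6' size=0x6=6, data at stream[25..31]='zmzkdz' -> body[12..18], body so far='xb2lne0oql1nzmzkdz'
Chunk 4: stream[33..34]='8' size=0x8=8, data at stream[36..44]='sexdsdvs' -> body[18..26], body so far='xb2lne0oql1nzmzkdzsexdsdvs'
Chunk 5: stream[46..47]='0' size=0 (terminator). Final body='xb2lne0oql1nzmzkdzsexdsdvs' (26 bytes)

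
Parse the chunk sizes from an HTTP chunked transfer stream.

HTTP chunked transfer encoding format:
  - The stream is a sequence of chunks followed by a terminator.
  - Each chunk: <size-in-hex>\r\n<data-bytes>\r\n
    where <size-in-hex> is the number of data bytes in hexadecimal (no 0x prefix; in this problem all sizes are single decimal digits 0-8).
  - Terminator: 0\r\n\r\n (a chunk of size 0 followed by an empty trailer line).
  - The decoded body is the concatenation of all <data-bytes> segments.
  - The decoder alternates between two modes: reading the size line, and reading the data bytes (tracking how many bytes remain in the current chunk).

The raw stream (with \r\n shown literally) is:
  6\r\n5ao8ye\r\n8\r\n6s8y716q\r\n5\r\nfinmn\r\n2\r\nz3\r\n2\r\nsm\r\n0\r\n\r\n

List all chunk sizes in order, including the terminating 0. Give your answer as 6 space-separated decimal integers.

Chunk 1: stream[0..1]='6' size=0x6=6, data at stream[3..9]='5ao8ye' -> body[0..6], body so far='5ao8ye'
Chunk 2: stream[11..12]='8' size=0x8=8, data at stream[14..22]='6s8y716q' -> body[6..14], body so far='5ao8ye6s8y716q'
Chunk 3: stream[24..25]='5' size=0x5=5, data at stream[27..32]='finmn' -> body[14..19], body so far='5ao8ye6s8y716qfinmn'
Chunk 4: stream[34..35]='2' size=0x2=2, data at stream[37..39]='z3' -> body[19..21], body so far='5ao8ye6s8y716qfinmnz3'
Chunk 5: stream[41..42]='2' size=0x2=2, data at stream[44..46]='sm' -> body[21..23], body so far='5ao8ye6s8y716qfinmnz3sm'
Chunk 6: stream[48..49]='0' size=0 (terminator). Final body='5ao8ye6s8y716qfinmnz3sm' (23 bytes)

Answer: 6 8 5 2 2 0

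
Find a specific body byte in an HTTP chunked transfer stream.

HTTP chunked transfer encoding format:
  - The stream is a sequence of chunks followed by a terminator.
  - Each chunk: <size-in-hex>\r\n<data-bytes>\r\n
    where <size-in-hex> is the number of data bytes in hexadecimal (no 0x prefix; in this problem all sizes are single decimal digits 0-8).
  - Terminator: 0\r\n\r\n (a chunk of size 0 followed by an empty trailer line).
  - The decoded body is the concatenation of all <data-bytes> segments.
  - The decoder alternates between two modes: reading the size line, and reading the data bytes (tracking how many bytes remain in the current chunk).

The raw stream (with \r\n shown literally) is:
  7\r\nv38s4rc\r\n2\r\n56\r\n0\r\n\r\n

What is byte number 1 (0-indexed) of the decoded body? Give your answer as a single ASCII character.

Chunk 1: stream[0..1]='7' size=0x7=7, data at stream[3..10]='v38s4rc' -> body[0..7], body so far='v38s4rc'
Chunk 2: stream[12..13]='2' size=0x2=2, data at stream[15..17]='56' -> body[7..9], body so far='v38s4rc56'
Chunk 3: stream[19..20]='0' size=0 (terminator). Final body='v38s4rc56' (9 bytes)
Body byte 1 = '3'

Answer: 3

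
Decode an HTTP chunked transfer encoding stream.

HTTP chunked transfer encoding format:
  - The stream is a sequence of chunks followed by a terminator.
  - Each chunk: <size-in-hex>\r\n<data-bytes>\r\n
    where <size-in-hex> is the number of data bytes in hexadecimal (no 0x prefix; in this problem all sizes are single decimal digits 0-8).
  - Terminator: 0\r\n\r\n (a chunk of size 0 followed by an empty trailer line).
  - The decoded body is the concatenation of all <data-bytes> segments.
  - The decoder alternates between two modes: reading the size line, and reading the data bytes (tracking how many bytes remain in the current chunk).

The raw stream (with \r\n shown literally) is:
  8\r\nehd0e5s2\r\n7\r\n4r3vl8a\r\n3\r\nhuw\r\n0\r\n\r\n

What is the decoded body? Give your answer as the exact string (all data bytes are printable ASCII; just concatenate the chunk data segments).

Chunk 1: stream[0..1]='8' size=0x8=8, data at stream[3..11]='ehd0e5s2' -> body[0..8], body so far='ehd0e5s2'
Chunk 2: stream[13..14]='7' size=0x7=7, data at stream[16..23]='4r3vl8a' -> body[8..15], body so far='ehd0e5s24r3vl8a'
Chunk 3: stream[25..26]='3' size=0x3=3, data at stream[28..31]='huw' -> body[15..18], body so far='ehd0e5s24r3vl8ahuw'
Chunk 4: stream[33..34]='0' size=0 (terminator). Final body='ehd0e5s24r3vl8ahuw' (18 bytes)

Answer: ehd0e5s24r3vl8ahuw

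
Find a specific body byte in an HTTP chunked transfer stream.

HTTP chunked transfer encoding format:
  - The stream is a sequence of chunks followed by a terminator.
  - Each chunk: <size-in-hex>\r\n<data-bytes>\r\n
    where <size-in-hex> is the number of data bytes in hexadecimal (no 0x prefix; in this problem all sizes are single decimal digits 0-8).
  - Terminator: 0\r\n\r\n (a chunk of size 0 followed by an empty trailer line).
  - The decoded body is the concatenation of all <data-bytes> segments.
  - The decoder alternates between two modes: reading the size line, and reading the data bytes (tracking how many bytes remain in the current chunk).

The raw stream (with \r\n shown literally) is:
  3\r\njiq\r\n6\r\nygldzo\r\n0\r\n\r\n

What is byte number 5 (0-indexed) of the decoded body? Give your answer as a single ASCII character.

Answer: l

Derivation:
Chunk 1: stream[0..1]='3' size=0x3=3, data at stream[3..6]='jiq' -> body[0..3], body so far='jiq'
Chunk 2: stream[8..9]='6' size=0x6=6, data at stream[11..17]='ygldzo' -> body[3..9], body so far='jiqygldzo'
Chunk 3: stream[19..20]='0' size=0 (terminator). Final body='jiqygldzo' (9 bytes)
Body byte 5 = 'l'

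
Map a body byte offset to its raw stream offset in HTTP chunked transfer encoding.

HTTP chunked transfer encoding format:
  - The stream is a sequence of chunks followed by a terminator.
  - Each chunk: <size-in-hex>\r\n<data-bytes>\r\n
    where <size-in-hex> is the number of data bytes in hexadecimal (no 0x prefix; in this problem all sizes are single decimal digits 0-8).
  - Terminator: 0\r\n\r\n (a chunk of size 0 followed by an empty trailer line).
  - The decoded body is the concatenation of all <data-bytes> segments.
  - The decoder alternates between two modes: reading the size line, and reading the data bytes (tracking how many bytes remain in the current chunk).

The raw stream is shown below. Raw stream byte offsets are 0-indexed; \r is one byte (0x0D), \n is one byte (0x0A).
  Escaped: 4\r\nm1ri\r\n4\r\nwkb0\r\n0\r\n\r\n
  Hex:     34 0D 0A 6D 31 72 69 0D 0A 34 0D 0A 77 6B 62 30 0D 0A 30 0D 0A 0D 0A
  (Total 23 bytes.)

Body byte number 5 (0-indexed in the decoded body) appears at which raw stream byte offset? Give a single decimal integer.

Chunk 1: stream[0..1]='4' size=0x4=4, data at stream[3..7]='m1ri' -> body[0..4], body so far='m1ri'
Chunk 2: stream[9..10]='4' size=0x4=4, data at stream[12..16]='wkb0' -> body[4..8], body so far='m1riwkb0'
Chunk 3: stream[18..19]='0' size=0 (terminator). Final body='m1riwkb0' (8 bytes)
Body byte 5 at stream offset 13

Answer: 13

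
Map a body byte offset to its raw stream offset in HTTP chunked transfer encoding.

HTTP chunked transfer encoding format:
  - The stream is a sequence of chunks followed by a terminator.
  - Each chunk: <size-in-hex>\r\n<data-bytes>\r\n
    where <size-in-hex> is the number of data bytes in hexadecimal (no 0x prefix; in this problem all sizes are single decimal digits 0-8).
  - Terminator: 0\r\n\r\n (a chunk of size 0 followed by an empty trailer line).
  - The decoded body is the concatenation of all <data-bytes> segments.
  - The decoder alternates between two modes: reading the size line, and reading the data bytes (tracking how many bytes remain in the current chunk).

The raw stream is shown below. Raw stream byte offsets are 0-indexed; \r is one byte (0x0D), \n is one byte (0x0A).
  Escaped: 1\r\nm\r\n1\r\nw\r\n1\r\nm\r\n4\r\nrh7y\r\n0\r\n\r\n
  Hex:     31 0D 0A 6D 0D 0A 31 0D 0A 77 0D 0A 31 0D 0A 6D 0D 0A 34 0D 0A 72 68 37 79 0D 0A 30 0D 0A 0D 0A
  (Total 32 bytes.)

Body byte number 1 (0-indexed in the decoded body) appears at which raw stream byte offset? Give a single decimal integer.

Answer: 9

Derivation:
Chunk 1: stream[0..1]='1' size=0x1=1, data at stream[3..4]='m' -> body[0..1], body so far='m'
Chunk 2: stream[6..7]='1' size=0x1=1, data at stream[9..10]='w' -> body[1..2], body so far='mw'
Chunk 3: stream[12..13]='1' size=0x1=1, data at stream[15..16]='m' -> body[2..3], body so far='mwm'
Chunk 4: stream[18..19]='4' size=0x4=4, data at stream[21..25]='rh7y' -> body[3..7], body so far='mwmrh7y'
Chunk 5: stream[27..28]='0' size=0 (terminator). Final body='mwmrh7y' (7 bytes)
Body byte 1 at stream offset 9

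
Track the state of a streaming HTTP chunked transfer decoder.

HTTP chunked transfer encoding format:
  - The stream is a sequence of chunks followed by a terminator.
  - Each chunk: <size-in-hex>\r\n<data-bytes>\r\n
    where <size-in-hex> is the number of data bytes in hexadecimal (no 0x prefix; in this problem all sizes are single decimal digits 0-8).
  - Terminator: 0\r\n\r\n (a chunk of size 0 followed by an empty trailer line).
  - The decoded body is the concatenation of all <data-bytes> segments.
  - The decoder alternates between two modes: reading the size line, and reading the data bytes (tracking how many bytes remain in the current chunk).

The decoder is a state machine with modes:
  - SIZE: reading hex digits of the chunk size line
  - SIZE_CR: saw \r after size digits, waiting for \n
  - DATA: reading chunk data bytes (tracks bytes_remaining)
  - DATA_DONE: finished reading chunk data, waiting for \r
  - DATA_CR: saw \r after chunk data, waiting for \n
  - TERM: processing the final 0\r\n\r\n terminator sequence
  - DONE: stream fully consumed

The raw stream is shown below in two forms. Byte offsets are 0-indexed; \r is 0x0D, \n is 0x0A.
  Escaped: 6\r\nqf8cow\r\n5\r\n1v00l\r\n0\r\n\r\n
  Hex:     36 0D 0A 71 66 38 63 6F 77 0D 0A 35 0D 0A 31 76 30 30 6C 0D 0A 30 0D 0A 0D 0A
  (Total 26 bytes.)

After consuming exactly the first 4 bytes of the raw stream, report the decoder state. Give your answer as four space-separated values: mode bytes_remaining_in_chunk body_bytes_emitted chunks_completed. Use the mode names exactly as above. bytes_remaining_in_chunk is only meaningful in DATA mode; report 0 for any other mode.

Answer: DATA 5 1 0

Derivation:
Byte 0 = '6': mode=SIZE remaining=0 emitted=0 chunks_done=0
Byte 1 = 0x0D: mode=SIZE_CR remaining=0 emitted=0 chunks_done=0
Byte 2 = 0x0A: mode=DATA remaining=6 emitted=0 chunks_done=0
Byte 3 = 'q': mode=DATA remaining=5 emitted=1 chunks_done=0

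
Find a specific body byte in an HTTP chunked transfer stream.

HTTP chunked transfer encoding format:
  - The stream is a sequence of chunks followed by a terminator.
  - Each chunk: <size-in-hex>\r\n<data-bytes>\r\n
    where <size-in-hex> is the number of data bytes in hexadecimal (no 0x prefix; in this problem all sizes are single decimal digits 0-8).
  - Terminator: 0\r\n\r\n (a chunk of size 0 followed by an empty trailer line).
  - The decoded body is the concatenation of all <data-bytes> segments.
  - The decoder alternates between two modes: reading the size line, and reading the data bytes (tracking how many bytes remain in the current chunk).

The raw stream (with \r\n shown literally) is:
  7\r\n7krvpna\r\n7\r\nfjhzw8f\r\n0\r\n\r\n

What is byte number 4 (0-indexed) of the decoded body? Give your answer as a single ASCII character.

Answer: p

Derivation:
Chunk 1: stream[0..1]='7' size=0x7=7, data at stream[3..10]='7krvpna' -> body[0..7], body so far='7krvpna'
Chunk 2: stream[12..13]='7' size=0x7=7, data at stream[15..22]='fjhzw8f' -> body[7..14], body so far='7krvpnafjhzw8f'
Chunk 3: stream[24..25]='0' size=0 (terminator). Final body='7krvpnafjhzw8f' (14 bytes)
Body byte 4 = 'p'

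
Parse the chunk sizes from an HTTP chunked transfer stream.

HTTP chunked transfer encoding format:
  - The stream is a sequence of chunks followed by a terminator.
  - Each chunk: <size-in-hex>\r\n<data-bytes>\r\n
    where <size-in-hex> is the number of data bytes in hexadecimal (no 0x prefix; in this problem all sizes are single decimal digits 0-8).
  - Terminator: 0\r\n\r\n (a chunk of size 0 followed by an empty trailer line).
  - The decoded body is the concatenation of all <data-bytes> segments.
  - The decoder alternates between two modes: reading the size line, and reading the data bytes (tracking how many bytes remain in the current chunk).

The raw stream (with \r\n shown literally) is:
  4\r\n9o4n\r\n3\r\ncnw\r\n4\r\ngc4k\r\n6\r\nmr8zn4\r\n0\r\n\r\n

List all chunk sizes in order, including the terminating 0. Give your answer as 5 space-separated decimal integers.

Answer: 4 3 4 6 0

Derivation:
Chunk 1: stream[0..1]='4' size=0x4=4, data at stream[3..7]='9o4n' -> body[0..4], body so far='9o4n'
Chunk 2: stream[9..10]='3' size=0x3=3, data at stream[12..15]='cnw' -> body[4..7], body so far='9o4ncnw'
Chunk 3: stream[17..18]='4' size=0x4=4, data at stream[20..24]='gc4k' -> body[7..11], body so far='9o4ncnwgc4k'
Chunk 4: stream[26..27]='6' size=0x6=6, data at stream[29..35]='mr8zn4' -> body[11..17], body so far='9o4ncnwgc4kmr8zn4'
Chunk 5: stream[37..38]='0' size=0 (terminator). Final body='9o4ncnwgc4kmr8zn4' (17 bytes)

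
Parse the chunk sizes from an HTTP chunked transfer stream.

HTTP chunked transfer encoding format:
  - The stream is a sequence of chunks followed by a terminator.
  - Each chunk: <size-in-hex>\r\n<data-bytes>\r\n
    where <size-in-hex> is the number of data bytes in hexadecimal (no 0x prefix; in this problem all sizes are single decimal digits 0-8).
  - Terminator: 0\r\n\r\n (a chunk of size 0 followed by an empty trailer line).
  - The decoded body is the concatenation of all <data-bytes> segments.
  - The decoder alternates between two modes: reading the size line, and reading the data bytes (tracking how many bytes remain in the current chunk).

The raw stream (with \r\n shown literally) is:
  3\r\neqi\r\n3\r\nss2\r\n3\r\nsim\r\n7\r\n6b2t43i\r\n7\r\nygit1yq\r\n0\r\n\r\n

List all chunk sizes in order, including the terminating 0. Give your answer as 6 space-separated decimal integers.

Answer: 3 3 3 7 7 0

Derivation:
Chunk 1: stream[0..1]='3' size=0x3=3, data at stream[3..6]='eqi' -> body[0..3], body so far='eqi'
Chunk 2: stream[8..9]='3' size=0x3=3, data at stream[11..14]='ss2' -> body[3..6], body so far='eqiss2'
Chunk 3: stream[16..17]='3' size=0x3=3, data at stream[19..22]='sim' -> body[6..9], body so far='eqiss2sim'
Chunk 4: stream[24..25]='7' size=0x7=7, data at stream[27..34]='6b2t43i' -> body[9..16], body so far='eqiss2sim6b2t43i'
Chunk 5: stream[36..37]='7' size=0x7=7, data at stream[39..46]='ygit1yq' -> body[16..23], body so far='eqiss2sim6b2t43iygit1yq'
Chunk 6: stream[48..49]='0' size=0 (terminator). Final body='eqiss2sim6b2t43iygit1yq' (23 bytes)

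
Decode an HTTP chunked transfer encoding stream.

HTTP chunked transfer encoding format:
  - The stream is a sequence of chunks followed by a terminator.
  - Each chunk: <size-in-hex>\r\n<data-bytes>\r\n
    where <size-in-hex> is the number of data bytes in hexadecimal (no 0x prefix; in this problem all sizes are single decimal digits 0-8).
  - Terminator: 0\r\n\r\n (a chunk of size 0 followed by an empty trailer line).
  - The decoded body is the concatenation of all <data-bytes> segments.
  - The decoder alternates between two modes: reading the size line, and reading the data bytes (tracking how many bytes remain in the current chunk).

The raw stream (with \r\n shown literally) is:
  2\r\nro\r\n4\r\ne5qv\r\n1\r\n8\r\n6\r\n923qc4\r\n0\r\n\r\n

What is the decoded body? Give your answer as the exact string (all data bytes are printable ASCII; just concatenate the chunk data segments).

Answer: roe5qv8923qc4

Derivation:
Chunk 1: stream[0..1]='2' size=0x2=2, data at stream[3..5]='ro' -> body[0..2], body so far='ro'
Chunk 2: stream[7..8]='4' size=0x4=4, data at stream[10..14]='e5qv' -> body[2..6], body so far='roe5qv'
Chunk 3: stream[16..17]='1' size=0x1=1, data at stream[19..20]='8' -> body[6..7], body so far='roe5qv8'
Chunk 4: stream[22..23]='6' size=0x6=6, data at stream[25..31]='923qc4' -> body[7..13], body so far='roe5qv8923qc4'
Chunk 5: stream[33..34]='0' size=0 (terminator). Final body='roe5qv8923qc4' (13 bytes)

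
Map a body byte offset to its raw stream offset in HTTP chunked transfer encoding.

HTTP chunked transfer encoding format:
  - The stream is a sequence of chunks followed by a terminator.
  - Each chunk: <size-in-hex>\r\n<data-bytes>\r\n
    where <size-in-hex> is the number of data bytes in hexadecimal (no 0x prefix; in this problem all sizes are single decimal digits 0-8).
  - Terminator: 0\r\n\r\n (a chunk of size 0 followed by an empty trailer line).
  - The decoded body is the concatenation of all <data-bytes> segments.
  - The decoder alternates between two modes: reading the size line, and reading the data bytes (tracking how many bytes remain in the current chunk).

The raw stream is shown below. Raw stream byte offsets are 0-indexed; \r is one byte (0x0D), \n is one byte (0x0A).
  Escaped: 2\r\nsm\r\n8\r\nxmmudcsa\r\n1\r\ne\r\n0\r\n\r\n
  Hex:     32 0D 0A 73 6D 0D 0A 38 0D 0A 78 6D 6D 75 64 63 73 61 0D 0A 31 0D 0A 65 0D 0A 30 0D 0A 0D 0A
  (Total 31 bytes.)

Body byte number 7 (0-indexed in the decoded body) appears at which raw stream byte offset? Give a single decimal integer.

Answer: 15

Derivation:
Chunk 1: stream[0..1]='2' size=0x2=2, data at stream[3..5]='sm' -> body[0..2], body so far='sm'
Chunk 2: stream[7..8]='8' size=0x8=8, data at stream[10..18]='xmmudcsa' -> body[2..10], body so far='smxmmudcsa'
Chunk 3: stream[20..21]='1' size=0x1=1, data at stream[23..24]='e' -> body[10..11], body so far='smxmmudcsae'
Chunk 4: stream[26..27]='0' size=0 (terminator). Final body='smxmmudcsae' (11 bytes)
Body byte 7 at stream offset 15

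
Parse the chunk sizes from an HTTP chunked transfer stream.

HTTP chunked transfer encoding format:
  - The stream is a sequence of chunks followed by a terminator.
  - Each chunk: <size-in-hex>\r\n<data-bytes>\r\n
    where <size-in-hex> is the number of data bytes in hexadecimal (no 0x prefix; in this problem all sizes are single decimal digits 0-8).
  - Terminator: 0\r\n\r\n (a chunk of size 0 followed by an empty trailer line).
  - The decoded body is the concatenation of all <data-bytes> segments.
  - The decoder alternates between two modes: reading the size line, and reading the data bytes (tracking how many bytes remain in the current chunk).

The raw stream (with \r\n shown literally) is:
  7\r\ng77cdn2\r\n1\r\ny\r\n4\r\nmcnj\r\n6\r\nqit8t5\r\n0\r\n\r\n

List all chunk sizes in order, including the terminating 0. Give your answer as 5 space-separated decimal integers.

Answer: 7 1 4 6 0

Derivation:
Chunk 1: stream[0..1]='7' size=0x7=7, data at stream[3..10]='g77cdn2' -> body[0..7], body so far='g77cdn2'
Chunk 2: stream[12..13]='1' size=0x1=1, data at stream[15..16]='y' -> body[7..8], body so far='g77cdn2y'
Chunk 3: stream[18..19]='4' size=0x4=4, data at stream[21..25]='mcnj' -> body[8..12], body so far='g77cdn2ymcnj'
Chunk 4: stream[27..28]='6' size=0x6=6, data at stream[30..36]='qit8t5' -> body[12..18], body so far='g77cdn2ymcnjqit8t5'
Chunk 5: stream[38..39]='0' size=0 (terminator). Final body='g77cdn2ymcnjqit8t5' (18 bytes)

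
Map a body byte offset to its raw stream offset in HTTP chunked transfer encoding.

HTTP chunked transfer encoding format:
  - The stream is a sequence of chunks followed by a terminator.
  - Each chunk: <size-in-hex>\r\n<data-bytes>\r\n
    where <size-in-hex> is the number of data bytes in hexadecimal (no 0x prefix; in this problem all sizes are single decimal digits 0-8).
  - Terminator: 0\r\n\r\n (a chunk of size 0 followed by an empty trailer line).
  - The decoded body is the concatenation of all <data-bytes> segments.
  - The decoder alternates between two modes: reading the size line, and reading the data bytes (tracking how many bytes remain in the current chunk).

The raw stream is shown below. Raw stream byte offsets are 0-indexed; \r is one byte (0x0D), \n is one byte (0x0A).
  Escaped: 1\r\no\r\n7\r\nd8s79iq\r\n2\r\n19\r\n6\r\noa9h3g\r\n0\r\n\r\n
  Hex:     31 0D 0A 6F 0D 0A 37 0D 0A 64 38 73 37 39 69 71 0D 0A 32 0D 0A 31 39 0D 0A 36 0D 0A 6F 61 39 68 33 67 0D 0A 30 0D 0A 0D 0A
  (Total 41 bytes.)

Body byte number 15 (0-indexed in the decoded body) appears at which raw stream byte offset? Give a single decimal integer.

Answer: 33

Derivation:
Chunk 1: stream[0..1]='1' size=0x1=1, data at stream[3..4]='o' -> body[0..1], body so far='o'
Chunk 2: stream[6..7]='7' size=0x7=7, data at stream[9..16]='d8s79iq' -> body[1..8], body so far='od8s79iq'
Chunk 3: stream[18..19]='2' size=0x2=2, data at stream[21..23]='19' -> body[8..10], body so far='od8s79iq19'
Chunk 4: stream[25..26]='6' size=0x6=6, data at stream[28..34]='oa9h3g' -> body[10..16], body so far='od8s79iq19oa9h3g'
Chunk 5: stream[36..37]='0' size=0 (terminator). Final body='od8s79iq19oa9h3g' (16 bytes)
Body byte 15 at stream offset 33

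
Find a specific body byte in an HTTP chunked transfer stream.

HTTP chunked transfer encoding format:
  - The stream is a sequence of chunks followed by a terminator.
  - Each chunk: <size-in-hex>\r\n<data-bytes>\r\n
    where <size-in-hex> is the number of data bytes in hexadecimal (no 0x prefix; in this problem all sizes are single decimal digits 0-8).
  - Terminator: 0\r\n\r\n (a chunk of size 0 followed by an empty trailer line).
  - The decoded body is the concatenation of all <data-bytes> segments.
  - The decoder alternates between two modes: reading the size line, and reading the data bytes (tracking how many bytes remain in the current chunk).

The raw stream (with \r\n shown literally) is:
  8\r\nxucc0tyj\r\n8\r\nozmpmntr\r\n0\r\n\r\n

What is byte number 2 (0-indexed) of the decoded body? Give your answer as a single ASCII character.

Chunk 1: stream[0..1]='8' size=0x8=8, data at stream[3..11]='xucc0tyj' -> body[0..8], body so far='xucc0tyj'
Chunk 2: stream[13..14]='8' size=0x8=8, data at stream[16..24]='ozmpmntr' -> body[8..16], body so far='xucc0tyjozmpmntr'
Chunk 3: stream[26..27]='0' size=0 (terminator). Final body='xucc0tyjozmpmntr' (16 bytes)
Body byte 2 = 'c'

Answer: c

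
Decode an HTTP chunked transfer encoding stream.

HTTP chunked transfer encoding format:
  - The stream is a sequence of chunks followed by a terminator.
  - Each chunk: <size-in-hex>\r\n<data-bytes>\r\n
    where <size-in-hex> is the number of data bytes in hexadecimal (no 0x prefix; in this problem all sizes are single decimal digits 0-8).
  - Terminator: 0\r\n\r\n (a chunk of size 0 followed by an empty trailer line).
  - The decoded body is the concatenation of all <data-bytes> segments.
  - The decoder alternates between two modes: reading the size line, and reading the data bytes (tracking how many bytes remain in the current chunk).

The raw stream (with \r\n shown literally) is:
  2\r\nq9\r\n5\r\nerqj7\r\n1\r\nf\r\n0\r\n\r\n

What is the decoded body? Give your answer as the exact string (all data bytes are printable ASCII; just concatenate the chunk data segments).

Chunk 1: stream[0..1]='2' size=0x2=2, data at stream[3..5]='q9' -> body[0..2], body so far='q9'
Chunk 2: stream[7..8]='5' size=0x5=5, data at stream[10..15]='erqj7' -> body[2..7], body so far='q9erqj7'
Chunk 3: stream[17..18]='1' size=0x1=1, data at stream[20..21]='f' -> body[7..8], body so far='q9erqj7f'
Chunk 4: stream[23..24]='0' size=0 (terminator). Final body='q9erqj7f' (8 bytes)

Answer: q9erqj7f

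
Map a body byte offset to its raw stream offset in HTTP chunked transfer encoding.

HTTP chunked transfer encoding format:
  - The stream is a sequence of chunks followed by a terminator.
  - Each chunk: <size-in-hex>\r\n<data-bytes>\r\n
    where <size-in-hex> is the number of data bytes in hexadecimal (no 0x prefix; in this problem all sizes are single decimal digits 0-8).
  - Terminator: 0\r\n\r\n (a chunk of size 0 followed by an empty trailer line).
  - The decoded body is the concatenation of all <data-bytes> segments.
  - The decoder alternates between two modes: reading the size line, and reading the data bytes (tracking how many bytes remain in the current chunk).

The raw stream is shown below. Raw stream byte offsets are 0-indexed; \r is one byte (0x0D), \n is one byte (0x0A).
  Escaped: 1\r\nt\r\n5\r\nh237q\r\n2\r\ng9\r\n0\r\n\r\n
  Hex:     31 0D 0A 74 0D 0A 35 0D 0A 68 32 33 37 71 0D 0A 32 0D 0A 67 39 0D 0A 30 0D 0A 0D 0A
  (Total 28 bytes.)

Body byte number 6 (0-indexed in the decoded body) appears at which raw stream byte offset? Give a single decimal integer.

Answer: 19

Derivation:
Chunk 1: stream[0..1]='1' size=0x1=1, data at stream[3..4]='t' -> body[0..1], body so far='t'
Chunk 2: stream[6..7]='5' size=0x5=5, data at stream[9..14]='h237q' -> body[1..6], body so far='th237q'
Chunk 3: stream[16..17]='2' size=0x2=2, data at stream[19..21]='g9' -> body[6..8], body so far='th237qg9'
Chunk 4: stream[23..24]='0' size=0 (terminator). Final body='th237qg9' (8 bytes)
Body byte 6 at stream offset 19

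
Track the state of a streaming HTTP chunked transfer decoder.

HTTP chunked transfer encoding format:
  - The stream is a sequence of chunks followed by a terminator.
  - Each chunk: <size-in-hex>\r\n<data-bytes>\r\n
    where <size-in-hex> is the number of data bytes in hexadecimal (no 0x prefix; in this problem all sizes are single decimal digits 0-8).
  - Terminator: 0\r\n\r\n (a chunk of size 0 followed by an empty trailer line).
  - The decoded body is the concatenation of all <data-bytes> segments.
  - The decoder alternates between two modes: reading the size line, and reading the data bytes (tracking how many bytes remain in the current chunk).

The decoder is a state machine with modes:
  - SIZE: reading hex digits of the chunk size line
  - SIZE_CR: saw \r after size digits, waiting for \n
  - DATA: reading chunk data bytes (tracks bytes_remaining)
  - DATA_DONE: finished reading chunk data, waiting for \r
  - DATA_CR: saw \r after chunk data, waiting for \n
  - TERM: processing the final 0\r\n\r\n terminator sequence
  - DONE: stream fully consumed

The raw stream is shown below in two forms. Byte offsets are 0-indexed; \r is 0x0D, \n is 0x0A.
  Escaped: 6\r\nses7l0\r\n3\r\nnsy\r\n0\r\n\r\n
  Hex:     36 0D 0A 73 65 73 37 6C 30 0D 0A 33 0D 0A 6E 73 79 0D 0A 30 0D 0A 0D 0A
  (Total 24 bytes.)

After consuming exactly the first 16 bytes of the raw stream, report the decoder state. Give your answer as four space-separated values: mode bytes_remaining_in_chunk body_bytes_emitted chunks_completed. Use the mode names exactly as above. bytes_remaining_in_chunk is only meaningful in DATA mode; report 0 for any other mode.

Byte 0 = '6': mode=SIZE remaining=0 emitted=0 chunks_done=0
Byte 1 = 0x0D: mode=SIZE_CR remaining=0 emitted=0 chunks_done=0
Byte 2 = 0x0A: mode=DATA remaining=6 emitted=0 chunks_done=0
Byte 3 = 's': mode=DATA remaining=5 emitted=1 chunks_done=0
Byte 4 = 'e': mode=DATA remaining=4 emitted=2 chunks_done=0
Byte 5 = 's': mode=DATA remaining=3 emitted=3 chunks_done=0
Byte 6 = '7': mode=DATA remaining=2 emitted=4 chunks_done=0
Byte 7 = 'l': mode=DATA remaining=1 emitted=5 chunks_done=0
Byte 8 = '0': mode=DATA_DONE remaining=0 emitted=6 chunks_done=0
Byte 9 = 0x0D: mode=DATA_CR remaining=0 emitted=6 chunks_done=0
Byte 10 = 0x0A: mode=SIZE remaining=0 emitted=6 chunks_done=1
Byte 11 = '3': mode=SIZE remaining=0 emitted=6 chunks_done=1
Byte 12 = 0x0D: mode=SIZE_CR remaining=0 emitted=6 chunks_done=1
Byte 13 = 0x0A: mode=DATA remaining=3 emitted=6 chunks_done=1
Byte 14 = 'n': mode=DATA remaining=2 emitted=7 chunks_done=1
Byte 15 = 's': mode=DATA remaining=1 emitted=8 chunks_done=1

Answer: DATA 1 8 1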